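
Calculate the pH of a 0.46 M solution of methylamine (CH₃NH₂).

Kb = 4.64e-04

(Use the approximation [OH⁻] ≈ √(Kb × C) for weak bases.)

[OH⁻] = √(Kb × C) = √(4.64e-04 × 0.46) = 1.4610e-02. pOH = 1.84, pH = 14 - pOH

pH = 12.16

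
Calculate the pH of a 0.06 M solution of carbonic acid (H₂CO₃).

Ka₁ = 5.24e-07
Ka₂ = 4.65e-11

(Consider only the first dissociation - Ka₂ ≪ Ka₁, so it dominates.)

First dissociation dominates. From Ka₁ = [H⁺][HA⁻]/[H₂A], x² + Ka₁·x − Ka₁·C = 0 with C = 0.06 M and Ka₁ = 5.24e-07. Solving: [H⁺] = (−Ka₁ + √(Ka₁² + 4·Ka₁·C)) / 2 = 1.7705e-04 M. pH = -log(1.7705e-04) = 3.75.

pH = 3.75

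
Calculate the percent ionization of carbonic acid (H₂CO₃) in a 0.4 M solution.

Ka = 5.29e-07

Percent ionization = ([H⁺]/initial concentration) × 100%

Using Ka equilibrium: x² + Ka×x - Ka×C = 0. Solving: [H⁺] = 4.5974e-04. Percent = (4.5974e-04/0.4) × 100

Percent ionization = 0.115%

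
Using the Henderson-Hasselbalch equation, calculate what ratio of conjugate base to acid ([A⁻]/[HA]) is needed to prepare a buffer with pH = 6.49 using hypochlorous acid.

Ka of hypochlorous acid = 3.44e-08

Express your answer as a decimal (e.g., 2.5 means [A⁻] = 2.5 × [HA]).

pKa = -log(3.44e-08) = 7.4634. pH = pKa + log([A⁻]/[HA]), so log([A⁻]/[HA]) = pH − pKa = 6.49 − 7.4634 = -0.9734. [A⁻]/[HA] = 10^(-0.9734) = 0.106

[A⁻]/[HA] = 0.106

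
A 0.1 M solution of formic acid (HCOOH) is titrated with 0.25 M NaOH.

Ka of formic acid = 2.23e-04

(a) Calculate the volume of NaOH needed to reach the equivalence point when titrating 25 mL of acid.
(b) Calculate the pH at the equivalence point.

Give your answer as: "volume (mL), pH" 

moles acid = 0.1 × 25/1000 = 0.0025 mol; V_base = moles/0.25 × 1000 = 10.0 mL. At equivalence only the conjugate base is present: [A⁻] = 0.0025/0.035 = 7.1429e-02 M. Kb = Kw/Ka = 4.48e-11; [OH⁻] = √(Kb × [A⁻]) = 1.7897e-06; pOH = 5.75; pH = 14 - pOH = 8.25.

V = 10.0 mL, pH = 8.25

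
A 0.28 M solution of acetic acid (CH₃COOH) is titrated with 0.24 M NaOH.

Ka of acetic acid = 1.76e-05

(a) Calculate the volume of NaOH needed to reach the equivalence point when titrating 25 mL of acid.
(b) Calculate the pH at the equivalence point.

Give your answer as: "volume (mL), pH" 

moles acid = 0.28 × 25/1000 = 0.007 mol; V_base = moles/0.24 × 1000 = 29.2 mL. At equivalence only the conjugate base is present: [A⁻] = 0.007/0.054 = 1.2923e-01 M. Kb = Kw/Ka = 5.68e-10; [OH⁻] = √(Kb × [A⁻]) = 8.5689e-06; pOH = 5.07; pH = 14 - pOH = 8.93.

V = 29.2 mL, pH = 8.93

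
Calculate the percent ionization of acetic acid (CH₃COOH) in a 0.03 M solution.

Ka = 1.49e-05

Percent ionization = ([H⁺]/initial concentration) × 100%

Using Ka equilibrium: x² + Ka×x - Ka×C = 0. Solving: [H⁺] = 6.6117e-04. Percent = (6.6117e-04/0.03) × 100

Percent ionization = 2.2%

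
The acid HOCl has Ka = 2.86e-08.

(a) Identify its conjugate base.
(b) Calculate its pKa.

(a) The conjugate base is formed by removing one H⁺ from HOCl, giving OCl⁻. (b) pKa = -log(Ka) = -log(2.86e-08) = 7.54.

Conjugate base: OCl⁻; pK_a = 7.54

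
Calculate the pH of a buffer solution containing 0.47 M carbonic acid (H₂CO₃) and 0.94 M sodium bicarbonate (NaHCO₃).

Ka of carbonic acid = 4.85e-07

pKa = -log(4.85e-07) = 6.31. pH = pKa + log([A⁻]/[HA]) = 6.31 + log(0.94/0.47)

pH = 6.62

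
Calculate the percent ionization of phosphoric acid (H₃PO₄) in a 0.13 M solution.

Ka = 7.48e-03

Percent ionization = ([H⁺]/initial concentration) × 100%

Using Ka equilibrium: x² + Ka×x - Ka×C = 0. Solving: [H⁺] = 2.7667e-02. Percent = (2.7667e-02/0.13) × 100

Percent ionization = 21.3%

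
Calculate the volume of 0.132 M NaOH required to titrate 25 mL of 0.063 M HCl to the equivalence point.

At equivalence: moles acid = moles base. moles HCl = 0.063 × 25/1000 = 0.001575 mol. V_base = moles / 0.132 × 1000 = 11.9 mL.

V_{base} = 11.9 mL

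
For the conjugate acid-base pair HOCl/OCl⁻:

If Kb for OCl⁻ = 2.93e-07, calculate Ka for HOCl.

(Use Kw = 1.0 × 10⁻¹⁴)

For a conjugate pair Ka × Kb = Kw, so Ka = Kw/Kb = 1.0 × 10⁻¹⁴ / 2.93e-07 = 3.41e-08.

K_a = 3.41e-08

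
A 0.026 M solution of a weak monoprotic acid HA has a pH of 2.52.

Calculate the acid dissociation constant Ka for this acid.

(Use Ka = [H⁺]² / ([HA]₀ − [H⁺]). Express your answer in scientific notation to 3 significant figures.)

[H⁺] = 10^(−pH) = 10^(−2.52) = 3.020e-03 M. For HA ⇌ H⁺ + A⁻, Ka = [H⁺][A⁻]/[HA] = [H⁺]² / ([HA]₀ − [H⁺]) = (3.020e-03)² / (0.026 − 3.020e-03) = 3.97e-04.

K_a = 3.97e-04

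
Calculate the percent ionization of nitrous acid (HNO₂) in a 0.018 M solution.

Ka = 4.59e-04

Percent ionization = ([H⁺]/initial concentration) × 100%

Using Ka equilibrium: x² + Ka×x - Ka×C = 0. Solving: [H⁺] = 2.6540e-03. Percent = (2.6540e-03/0.018) × 100

Percent ionization = 14.7%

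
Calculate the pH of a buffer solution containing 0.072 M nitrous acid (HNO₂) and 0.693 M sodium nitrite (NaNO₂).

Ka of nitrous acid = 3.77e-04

pKa = -log(3.77e-04) = 3.42. pH = pKa + log([A⁻]/[HA]) = 3.42 + log(0.693/0.072)

pH = 4.41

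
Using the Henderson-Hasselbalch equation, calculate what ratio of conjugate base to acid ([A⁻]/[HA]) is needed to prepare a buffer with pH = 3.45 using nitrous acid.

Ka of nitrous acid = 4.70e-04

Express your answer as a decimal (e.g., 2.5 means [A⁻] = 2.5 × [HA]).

pKa = -log(4.70e-04) = 3.3279. pH = pKa + log([A⁻]/[HA]), so log([A⁻]/[HA]) = pH − pKa = 3.45 − 3.3279 = 0.1221. [A⁻]/[HA] = 10^(0.1221) = 1.32

[A⁻]/[HA] = 1.32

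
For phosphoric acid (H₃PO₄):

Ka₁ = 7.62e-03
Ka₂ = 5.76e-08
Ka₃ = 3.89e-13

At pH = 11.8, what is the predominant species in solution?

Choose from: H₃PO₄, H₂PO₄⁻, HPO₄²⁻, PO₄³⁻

pKa₁ = 2.12, pKa₂ = 7.24, pKa₃ = 12.41. For a polyprotic acid the predominant species crosses at each pKa: below pKa_n the protonated form dominates, above it the deprotonated form does. At pH = 11.8, the predominant species is HPO₄²⁻.

HPO₄²⁻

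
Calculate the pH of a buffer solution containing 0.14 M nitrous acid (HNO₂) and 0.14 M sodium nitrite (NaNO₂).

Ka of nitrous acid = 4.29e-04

pKa = -log(4.29e-04) = 3.37. pH = pKa + log([A⁻]/[HA]) = 3.37 + log(0.14/0.14)

pH = 3.37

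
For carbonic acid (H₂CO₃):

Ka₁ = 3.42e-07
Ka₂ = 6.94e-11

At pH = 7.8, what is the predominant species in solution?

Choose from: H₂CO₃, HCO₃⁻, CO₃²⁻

pKa₁ = 6.47, pKa₂ = 10.16. For a polyprotic acid the predominant species crosses at each pKa: below pKa_n the protonated form dominates, above it the deprotonated form does. At pH = 7.8, the predominant species is HCO₃⁻.

HCO₃⁻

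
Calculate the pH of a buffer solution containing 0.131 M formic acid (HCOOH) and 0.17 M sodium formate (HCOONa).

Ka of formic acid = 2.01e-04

pKa = -log(2.01e-04) = 3.70. pH = pKa + log([A⁻]/[HA]) = 3.70 + log(0.17/0.131)

pH = 3.81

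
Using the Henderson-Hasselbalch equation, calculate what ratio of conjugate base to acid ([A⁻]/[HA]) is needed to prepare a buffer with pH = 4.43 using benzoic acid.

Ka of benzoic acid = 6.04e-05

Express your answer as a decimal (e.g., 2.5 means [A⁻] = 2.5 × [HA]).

pKa = -log(6.04e-05) = 4.2190. pH = pKa + log([A⁻]/[HA]), so log([A⁻]/[HA]) = pH − pKa = 4.43 − 4.2190 = 0.2110. [A⁻]/[HA] = 10^(0.2110) = 1.63

[A⁻]/[HA] = 1.63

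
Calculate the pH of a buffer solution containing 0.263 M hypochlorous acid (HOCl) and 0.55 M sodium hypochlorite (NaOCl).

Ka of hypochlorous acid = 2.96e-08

pKa = -log(2.96e-08) = 7.53. pH = pKa + log([A⁻]/[HA]) = 7.53 + log(0.55/0.263)

pH = 7.85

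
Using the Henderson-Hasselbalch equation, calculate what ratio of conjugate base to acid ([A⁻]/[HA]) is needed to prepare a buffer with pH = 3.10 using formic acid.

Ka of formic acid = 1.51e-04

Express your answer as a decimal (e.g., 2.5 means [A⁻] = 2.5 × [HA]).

pKa = -log(1.51e-04) = 3.8210. pH = pKa + log([A⁻]/[HA]), so log([A⁻]/[HA]) = pH − pKa = 3.10 − 3.8210 = -0.7210. [A⁻]/[HA] = 10^(-0.7210) = 0.190

[A⁻]/[HA] = 0.190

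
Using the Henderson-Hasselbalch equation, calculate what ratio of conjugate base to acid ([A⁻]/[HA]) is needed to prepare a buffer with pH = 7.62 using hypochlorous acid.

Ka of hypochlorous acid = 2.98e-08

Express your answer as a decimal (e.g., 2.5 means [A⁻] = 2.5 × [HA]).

pKa = -log(2.98e-08) = 7.5258. pH = pKa + log([A⁻]/[HA]), so log([A⁻]/[HA]) = pH − pKa = 7.62 − 7.5258 = 0.0942. [A⁻]/[HA] = 10^(0.0942) = 1.24

[A⁻]/[HA] = 1.24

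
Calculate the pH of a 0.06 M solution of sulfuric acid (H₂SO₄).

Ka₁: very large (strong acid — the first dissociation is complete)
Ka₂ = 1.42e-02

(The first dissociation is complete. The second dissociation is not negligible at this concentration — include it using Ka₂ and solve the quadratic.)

First dissociation is complete: [H⁺]₀ = [HSO₄⁻]₀ = C = 0.06 M. Second dissociation HSO₄⁻ ⇌ H⁺ + SO₄²⁻: let x = [SO₄²⁻]. Ka₂ = (C + x)·x / (C − x) = 1.42e-02 → x² + (C + Ka₂)·x − Ka₂·C = 0 → x² + 0.07420·x − 8.520e-04 = 0. x = (−0.07420 + √(0.07420² + 4 × 8.520e-04)) / 2 = 1.0106e-02 M. [H⁺] = C + x = 0.06 + 1.0106e-02 = 7.0106e-02 M. pH = -log(7.0106e-02) = 1.15.

pH = 1.15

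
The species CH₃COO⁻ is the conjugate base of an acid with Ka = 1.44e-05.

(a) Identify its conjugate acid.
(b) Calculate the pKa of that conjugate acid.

(a) The conjugate acid is formed by adding one H⁺ to CH₃COO⁻, giving CH₃COOH. (b) pKa = -log(Ka) = -log(1.44e-05) = 4.84.

Conjugate acid: CH₃COOH; pK_a = 4.84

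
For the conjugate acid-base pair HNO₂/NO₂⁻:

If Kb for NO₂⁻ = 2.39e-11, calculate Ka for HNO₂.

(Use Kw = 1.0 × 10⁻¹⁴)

For a conjugate pair Ka × Kb = Kw, so Ka = Kw/Kb = 1.0 × 10⁻¹⁴ / 2.39e-11 = 4.18e-04.

K_a = 4.18e-04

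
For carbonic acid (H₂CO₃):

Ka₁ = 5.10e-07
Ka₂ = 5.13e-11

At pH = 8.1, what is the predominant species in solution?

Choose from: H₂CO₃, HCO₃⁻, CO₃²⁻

pKa₁ = 6.29, pKa₂ = 10.29. For a polyprotic acid the predominant species crosses at each pKa: below pKa_n the protonated form dominates, above it the deprotonated form does. At pH = 8.1, the predominant species is HCO₃⁻.

HCO₃⁻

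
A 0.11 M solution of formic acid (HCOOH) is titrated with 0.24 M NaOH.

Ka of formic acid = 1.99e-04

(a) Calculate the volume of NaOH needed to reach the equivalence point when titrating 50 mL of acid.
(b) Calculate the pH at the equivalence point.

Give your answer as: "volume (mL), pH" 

moles acid = 0.11 × 50/1000 = 0.0055 mol; V_base = moles/0.24 × 1000 = 22.9 mL. At equivalence only the conjugate base is present: [A⁻] = 0.0055/0.073 = 7.5429e-02 M. Kb = Kw/Ka = 5.03e-11; [OH⁻] = √(Kb × [A⁻]) = 1.9469e-06; pOH = 5.71; pH = 14 - pOH = 8.29.

V = 22.9 mL, pH = 8.29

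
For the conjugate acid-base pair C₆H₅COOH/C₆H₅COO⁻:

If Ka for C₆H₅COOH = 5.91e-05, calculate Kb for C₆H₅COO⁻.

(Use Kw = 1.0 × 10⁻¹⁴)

For a conjugate pair Ka × Kb = Kw, so Kb = Kw/Ka = 1.0 × 10⁻¹⁴ / 5.91e-05 = 1.69e-10.

K_b = 1.69e-10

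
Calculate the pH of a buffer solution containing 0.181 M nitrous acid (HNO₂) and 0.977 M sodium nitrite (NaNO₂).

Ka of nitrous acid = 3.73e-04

pKa = -log(3.73e-04) = 3.43. pH = pKa + log([A⁻]/[HA]) = 3.43 + log(0.977/0.181)

pH = 4.16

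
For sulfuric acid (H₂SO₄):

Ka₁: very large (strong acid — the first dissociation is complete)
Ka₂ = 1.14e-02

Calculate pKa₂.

pKa₂ = -log(Ka₂) = -log(1.14e-02) = 1.94.

pK_{a2} = 1.94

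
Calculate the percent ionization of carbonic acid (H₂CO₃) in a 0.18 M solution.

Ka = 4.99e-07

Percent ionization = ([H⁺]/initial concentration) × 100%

Using Ka equilibrium: x² + Ka×x - Ka×C = 0. Solving: [H⁺] = 2.9945e-04. Percent = (2.9945e-04/0.18) × 100

Percent ionization = 0.166%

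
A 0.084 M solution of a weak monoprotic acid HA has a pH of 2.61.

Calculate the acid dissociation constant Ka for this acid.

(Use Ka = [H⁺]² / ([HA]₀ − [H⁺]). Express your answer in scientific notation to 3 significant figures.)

[H⁺] = 10^(−pH) = 10^(−2.61) = 2.455e-03 M. For HA ⇌ H⁺ + A⁻, Ka = [H⁺][A⁻]/[HA] = [H⁺]² / ([HA]₀ − [H⁺]) = (2.455e-03)² / (0.084 − 2.455e-03) = 7.39e-05.

K_a = 7.39e-05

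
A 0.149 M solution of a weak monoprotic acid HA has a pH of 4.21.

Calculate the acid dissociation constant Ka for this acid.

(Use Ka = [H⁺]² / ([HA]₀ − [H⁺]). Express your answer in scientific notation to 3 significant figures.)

[H⁺] = 10^(−pH) = 10^(−4.21) = 6.166e-05 M. For HA ⇌ H⁺ + A⁻, Ka = [H⁺][A⁻]/[HA] = [H⁺]² / ([HA]₀ − [H⁺]) = (6.166e-05)² / (0.149 − 6.166e-05) = 2.55e-08.

K_a = 2.55e-08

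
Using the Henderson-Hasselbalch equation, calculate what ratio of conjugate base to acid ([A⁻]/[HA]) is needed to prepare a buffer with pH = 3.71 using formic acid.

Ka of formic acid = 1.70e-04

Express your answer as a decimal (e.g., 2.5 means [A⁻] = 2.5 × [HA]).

pKa = -log(1.70e-04) = 3.7696. pH = pKa + log([A⁻]/[HA]), so log([A⁻]/[HA]) = pH − pKa = 3.71 − 3.7696 = -0.0596. [A⁻]/[HA] = 10^(-0.0596) = 0.872

[A⁻]/[HA] = 0.872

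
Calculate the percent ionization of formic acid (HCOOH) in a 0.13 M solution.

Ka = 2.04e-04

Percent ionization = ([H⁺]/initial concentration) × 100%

Using Ka equilibrium: x² + Ka×x - Ka×C = 0. Solving: [H⁺] = 5.0488e-03. Percent = (5.0488e-03/0.13) × 100

Percent ionization = 3.88%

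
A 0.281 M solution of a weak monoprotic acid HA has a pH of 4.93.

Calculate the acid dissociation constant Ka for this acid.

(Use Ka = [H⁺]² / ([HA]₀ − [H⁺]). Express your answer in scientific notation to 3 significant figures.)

[H⁺] = 10^(−pH) = 10^(−4.93) = 1.175e-05 M. For HA ⇌ H⁺ + A⁻, Ka = [H⁺][A⁻]/[HA] = [H⁺]² / ([HA]₀ − [H⁺]) = (1.175e-05)² / (0.281 − 1.175e-05) = 4.91e-10.

K_a = 4.91e-10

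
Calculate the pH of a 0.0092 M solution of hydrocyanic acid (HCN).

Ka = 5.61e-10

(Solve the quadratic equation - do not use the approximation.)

x² + Ka×x - Ka×C = 0. Using quadratic formula: [H⁺] = 2.2715e-06

pH = 5.64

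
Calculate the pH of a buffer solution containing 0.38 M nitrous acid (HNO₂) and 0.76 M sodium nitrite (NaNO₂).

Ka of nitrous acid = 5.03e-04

pKa = -log(5.03e-04) = 3.30. pH = pKa + log([A⁻]/[HA]) = 3.30 + log(0.76/0.38)

pH = 3.60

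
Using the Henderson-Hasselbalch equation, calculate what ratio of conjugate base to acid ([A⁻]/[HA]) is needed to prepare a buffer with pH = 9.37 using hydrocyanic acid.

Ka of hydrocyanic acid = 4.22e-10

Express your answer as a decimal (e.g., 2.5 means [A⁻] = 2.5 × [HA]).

pKa = -log(4.22e-10) = 9.3747. pH = pKa + log([A⁻]/[HA]), so log([A⁻]/[HA]) = pH − pKa = 9.37 − 9.3747 = -0.0047. [A⁻]/[HA] = 10^(-0.0047) = 0.989

[A⁻]/[HA] = 0.989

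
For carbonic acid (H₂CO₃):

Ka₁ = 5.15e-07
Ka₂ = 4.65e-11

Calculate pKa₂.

pKa₂ = -log(Ka₂) = -log(4.65e-11) = 10.33.

pK_{a2} = 10.33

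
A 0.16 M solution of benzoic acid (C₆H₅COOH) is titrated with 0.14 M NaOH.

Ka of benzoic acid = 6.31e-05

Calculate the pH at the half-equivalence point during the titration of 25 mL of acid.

At half-equivalence [HA] = [A⁻], so Henderson-Hasselbalch gives pH = pKa = -log(6.31e-05) = 4.20.

pH = pKa = 4.20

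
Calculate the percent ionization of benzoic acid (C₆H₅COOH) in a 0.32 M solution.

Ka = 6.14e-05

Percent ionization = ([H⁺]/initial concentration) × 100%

Using Ka equilibrium: x² + Ka×x - Ka×C = 0. Solving: [H⁺] = 4.4020e-03. Percent = (4.4020e-03/0.32) × 100

Percent ionization = 1.38%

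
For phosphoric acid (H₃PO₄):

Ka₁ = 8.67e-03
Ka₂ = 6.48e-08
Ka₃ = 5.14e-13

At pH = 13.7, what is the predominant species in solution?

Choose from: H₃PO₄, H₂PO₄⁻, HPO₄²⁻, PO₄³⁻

pKa₁ = 2.06, pKa₂ = 7.19, pKa₃ = 12.29. For a polyprotic acid the predominant species crosses at each pKa: below pKa_n the protonated form dominates, above it the deprotonated form does. At pH = 13.7, the predominant species is PO₄³⁻.

PO₄³⁻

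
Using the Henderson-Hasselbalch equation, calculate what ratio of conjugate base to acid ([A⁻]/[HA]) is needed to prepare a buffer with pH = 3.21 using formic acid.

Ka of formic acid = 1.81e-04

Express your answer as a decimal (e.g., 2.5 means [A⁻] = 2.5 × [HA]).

pKa = -log(1.81e-04) = 3.7423. pH = pKa + log([A⁻]/[HA]), so log([A⁻]/[HA]) = pH − pKa = 3.21 − 3.7423 = -0.5323. [A⁻]/[HA] = 10^(-0.5323) = 0.294

[A⁻]/[HA] = 0.294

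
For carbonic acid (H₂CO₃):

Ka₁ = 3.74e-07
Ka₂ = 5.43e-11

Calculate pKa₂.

pKa₂ = -log(Ka₂) = -log(5.43e-11) = 10.27.

pK_{a2} = 10.27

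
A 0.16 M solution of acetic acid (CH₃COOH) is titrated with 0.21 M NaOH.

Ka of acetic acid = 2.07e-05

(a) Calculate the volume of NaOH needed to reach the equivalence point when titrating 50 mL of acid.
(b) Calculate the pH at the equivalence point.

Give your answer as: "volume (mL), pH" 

moles acid = 0.16 × 50/1000 = 0.008 mol; V_base = moles/0.21 × 1000 = 38.1 mL. At equivalence only the conjugate base is present: [A⁻] = 0.008/0.088 = 9.0811e-02 M. Kb = Kw/Ka = 4.83e-10; [OH⁻] = √(Kb × [A⁻]) = 6.6234e-06; pOH = 5.18; pH = 14 - pOH = 8.82.

V = 38.1 mL, pH = 8.82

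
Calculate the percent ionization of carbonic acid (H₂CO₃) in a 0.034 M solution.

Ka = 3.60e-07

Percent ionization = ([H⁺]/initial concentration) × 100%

Using Ka equilibrium: x² + Ka×x - Ka×C = 0. Solving: [H⁺] = 1.1045e-04. Percent = (1.1045e-04/0.034) × 100

Percent ionization = 0.325%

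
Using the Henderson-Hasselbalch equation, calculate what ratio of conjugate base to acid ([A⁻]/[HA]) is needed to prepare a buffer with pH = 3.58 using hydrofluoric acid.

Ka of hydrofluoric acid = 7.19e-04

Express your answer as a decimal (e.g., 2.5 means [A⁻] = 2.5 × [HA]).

pKa = -log(7.19e-04) = 3.1433. pH = pKa + log([A⁻]/[HA]), so log([A⁻]/[HA]) = pH − pKa = 3.58 − 3.1433 = 0.4367. [A⁻]/[HA] = 10^(0.4367) = 2.73

[A⁻]/[HA] = 2.73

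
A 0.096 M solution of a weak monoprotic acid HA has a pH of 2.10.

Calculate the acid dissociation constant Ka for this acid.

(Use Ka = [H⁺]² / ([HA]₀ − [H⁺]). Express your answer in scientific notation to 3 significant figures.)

[H⁺] = 10^(−pH) = 10^(−2.10) = 7.943e-03 M. For HA ⇌ H⁺ + A⁻, Ka = [H⁺][A⁻]/[HA] = [H⁺]² / ([HA]₀ − [H⁺]) = (7.943e-03)² / (0.096 − 7.943e-03) = 7.17e-04.

K_a = 7.17e-04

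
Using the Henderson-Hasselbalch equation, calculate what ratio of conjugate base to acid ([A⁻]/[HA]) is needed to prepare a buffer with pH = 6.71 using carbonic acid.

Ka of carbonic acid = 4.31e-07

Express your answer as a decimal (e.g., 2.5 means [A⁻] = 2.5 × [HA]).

pKa = -log(4.31e-07) = 6.3655. pH = pKa + log([A⁻]/[HA]), so log([A⁻]/[HA]) = pH − pKa = 6.71 − 6.3655 = 0.3445. [A⁻]/[HA] = 10^(0.3445) = 2.21

[A⁻]/[HA] = 2.21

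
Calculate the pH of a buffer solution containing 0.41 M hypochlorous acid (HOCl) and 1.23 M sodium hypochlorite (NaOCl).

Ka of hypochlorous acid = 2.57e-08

pKa = -log(2.57e-08) = 7.59. pH = pKa + log([A⁻]/[HA]) = 7.59 + log(1.23/0.41)

pH = 8.07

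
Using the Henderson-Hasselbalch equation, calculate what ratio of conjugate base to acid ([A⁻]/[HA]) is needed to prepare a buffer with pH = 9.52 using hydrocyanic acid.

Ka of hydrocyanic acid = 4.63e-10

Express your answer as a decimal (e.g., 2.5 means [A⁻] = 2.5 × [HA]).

pKa = -log(4.63e-10) = 9.3344. pH = pKa + log([A⁻]/[HA]), so log([A⁻]/[HA]) = pH − pKa = 9.52 − 9.3344 = 0.1856. [A⁻]/[HA] = 10^(0.1856) = 1.53

[A⁻]/[HA] = 1.53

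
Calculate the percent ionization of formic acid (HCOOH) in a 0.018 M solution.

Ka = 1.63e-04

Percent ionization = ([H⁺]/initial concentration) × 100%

Using Ka equilibrium: x² + Ka×x - Ka×C = 0. Solving: [H⁺] = 1.6333e-03. Percent = (1.6333e-03/0.018) × 100

Percent ionization = 9.07%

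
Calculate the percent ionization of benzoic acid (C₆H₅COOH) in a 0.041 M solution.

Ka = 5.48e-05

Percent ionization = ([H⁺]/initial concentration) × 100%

Using Ka equilibrium: x² + Ka×x - Ka×C = 0. Solving: [H⁺] = 1.4718e-03. Percent = (1.4718e-03/0.041) × 100

Percent ionization = 3.59%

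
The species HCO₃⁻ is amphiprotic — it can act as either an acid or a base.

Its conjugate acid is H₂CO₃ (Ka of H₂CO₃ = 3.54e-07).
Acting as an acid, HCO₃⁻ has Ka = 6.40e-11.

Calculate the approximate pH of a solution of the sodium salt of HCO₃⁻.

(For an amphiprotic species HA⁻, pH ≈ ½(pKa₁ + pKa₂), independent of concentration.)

pKa₁ = -log(3.54e-07) = 6.45; pKa₂ = -log(6.40e-11) = 10.19. For an amphiprotic species, pH ≈ ½(pKa₁ + pKa₂) = ½(6.45 + 10.19) = 8.32.

pH = 8.32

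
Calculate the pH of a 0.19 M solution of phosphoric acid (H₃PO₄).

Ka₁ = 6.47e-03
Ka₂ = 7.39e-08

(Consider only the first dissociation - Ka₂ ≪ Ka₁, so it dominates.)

First dissociation dominates. From Ka₁ = [H⁺][HA⁻]/[H₂A], x² + Ka₁·x − Ka₁·C = 0 with C = 0.19 M and Ka₁ = 6.47e-03. Solving: [H⁺] = (−Ka₁ + √(Ka₁² + 4·Ka₁·C)) / 2 = 3.1975e-02 M. pH = -log(3.1975e-02) = 1.50.

pH = 1.50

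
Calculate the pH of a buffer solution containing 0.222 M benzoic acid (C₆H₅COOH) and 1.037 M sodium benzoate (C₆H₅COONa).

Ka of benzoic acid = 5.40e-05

pKa = -log(5.40e-05) = 4.27. pH = pKa + log([A⁻]/[HA]) = 4.27 + log(1.037/0.222)

pH = 4.94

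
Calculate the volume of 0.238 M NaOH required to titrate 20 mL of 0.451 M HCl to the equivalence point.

At equivalence: moles acid = moles base. moles HCl = 0.451 × 20/1000 = 0.00902 mol. V_base = moles / 0.238 × 1000 = 37.9 mL.

V_{base} = 37.9 mL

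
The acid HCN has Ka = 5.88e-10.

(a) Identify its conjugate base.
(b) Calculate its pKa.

(a) The conjugate base is formed by removing one H⁺ from HCN, giving CN⁻. (b) pKa = -log(Ka) = -log(5.88e-10) = 9.23.

Conjugate base: CN⁻; pK_a = 9.23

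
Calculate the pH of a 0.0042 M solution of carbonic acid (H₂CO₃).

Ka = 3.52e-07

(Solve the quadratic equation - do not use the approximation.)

x² + Ka×x - Ka×C = 0. Using quadratic formula: [H⁺] = 3.8274e-05

pH = 4.42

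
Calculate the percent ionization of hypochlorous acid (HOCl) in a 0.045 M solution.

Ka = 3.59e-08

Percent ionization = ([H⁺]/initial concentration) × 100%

Using Ka equilibrium: x² + Ka×x - Ka×C = 0. Solving: [H⁺] = 4.0175e-05. Percent = (4.0175e-05/0.045) × 100

Percent ionization = 0.0893%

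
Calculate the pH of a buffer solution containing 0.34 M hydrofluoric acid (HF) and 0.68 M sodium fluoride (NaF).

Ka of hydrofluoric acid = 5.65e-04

pKa = -log(5.65e-04) = 3.25. pH = pKa + log([A⁻]/[HA]) = 3.25 + log(0.68/0.34)

pH = 3.55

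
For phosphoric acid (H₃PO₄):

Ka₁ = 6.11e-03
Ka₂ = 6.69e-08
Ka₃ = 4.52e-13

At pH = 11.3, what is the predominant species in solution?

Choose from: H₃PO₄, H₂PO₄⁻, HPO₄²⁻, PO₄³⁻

pKa₁ = 2.21, pKa₂ = 7.17, pKa₃ = 12.34. For a polyprotic acid the predominant species crosses at each pKa: below pKa_n the protonated form dominates, above it the deprotonated form does. At pH = 11.3, the predominant species is HPO₄²⁻.

HPO₄²⁻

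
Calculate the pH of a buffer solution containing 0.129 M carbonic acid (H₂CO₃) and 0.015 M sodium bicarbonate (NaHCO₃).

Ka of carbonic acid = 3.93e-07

pKa = -log(3.93e-07) = 6.41. pH = pKa + log([A⁻]/[HA]) = 6.41 + log(0.015/0.129)

pH = 5.47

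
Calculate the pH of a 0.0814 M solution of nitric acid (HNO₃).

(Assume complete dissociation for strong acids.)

[H⁺] = 0.0814 M for strong acid. pH = -log[H⁺] = -log(0.0814)

pH = 1.09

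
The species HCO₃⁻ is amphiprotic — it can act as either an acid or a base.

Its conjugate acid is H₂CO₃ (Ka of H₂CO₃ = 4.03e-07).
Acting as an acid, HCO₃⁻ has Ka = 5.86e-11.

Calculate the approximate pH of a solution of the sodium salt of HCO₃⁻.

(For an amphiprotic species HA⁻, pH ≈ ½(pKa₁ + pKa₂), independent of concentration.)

pKa₁ = -log(4.03e-07) = 6.39; pKa₂ = -log(5.86e-11) = 10.23. For an amphiprotic species, pH ≈ ½(pKa₁ + pKa₂) = ½(6.39 + 10.23) = 8.31.

pH = 8.31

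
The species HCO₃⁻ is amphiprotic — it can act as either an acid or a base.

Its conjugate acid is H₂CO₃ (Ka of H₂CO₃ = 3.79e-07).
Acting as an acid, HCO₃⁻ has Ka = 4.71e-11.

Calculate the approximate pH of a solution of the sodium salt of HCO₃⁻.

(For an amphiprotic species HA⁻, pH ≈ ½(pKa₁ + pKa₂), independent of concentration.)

pKa₁ = -log(3.79e-07) = 6.42; pKa₂ = -log(4.71e-11) = 10.33. For an amphiprotic species, pH ≈ ½(pKa₁ + pKa₂) = ½(6.42 + 10.33) = 8.37.

pH = 8.37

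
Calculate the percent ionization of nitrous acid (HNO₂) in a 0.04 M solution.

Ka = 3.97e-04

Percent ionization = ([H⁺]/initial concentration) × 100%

Using Ka equilibrium: x² + Ka×x - Ka×C = 0. Solving: [H⁺] = 3.7914e-03. Percent = (3.7914e-03/0.04) × 100

Percent ionization = 9.48%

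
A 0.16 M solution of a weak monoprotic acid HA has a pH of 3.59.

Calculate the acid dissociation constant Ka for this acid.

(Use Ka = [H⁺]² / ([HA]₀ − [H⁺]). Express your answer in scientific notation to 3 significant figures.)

[H⁺] = 10^(−pH) = 10^(−3.59) = 2.570e-04 M. For HA ⇌ H⁺ + A⁻, Ka = [H⁺][A⁻]/[HA] = [H⁺]² / ([HA]₀ − [H⁺]) = (2.570e-04)² / (0.16 − 2.570e-04) = 4.14e-07.

K_a = 4.14e-07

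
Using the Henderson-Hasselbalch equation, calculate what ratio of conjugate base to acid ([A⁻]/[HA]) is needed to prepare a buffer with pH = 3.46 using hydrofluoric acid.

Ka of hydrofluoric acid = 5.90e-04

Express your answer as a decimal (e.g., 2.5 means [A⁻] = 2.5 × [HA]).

pKa = -log(5.90e-04) = 3.2291. pH = pKa + log([A⁻]/[HA]), so log([A⁻]/[HA]) = pH − pKa = 3.46 − 3.2291 = 0.2309. [A⁻]/[HA] = 10^(0.2309) = 1.70

[A⁻]/[HA] = 1.70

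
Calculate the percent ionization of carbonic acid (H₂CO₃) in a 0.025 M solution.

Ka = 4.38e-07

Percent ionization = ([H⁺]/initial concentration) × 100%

Using Ka equilibrium: x² + Ka×x - Ka×C = 0. Solving: [H⁺] = 1.0442e-04. Percent = (1.0442e-04/0.025) × 100

Percent ionization = 0.418%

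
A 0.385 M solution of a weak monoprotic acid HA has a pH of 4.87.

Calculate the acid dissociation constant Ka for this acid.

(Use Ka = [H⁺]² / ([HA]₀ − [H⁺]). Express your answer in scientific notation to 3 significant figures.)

[H⁺] = 10^(−pH) = 10^(−4.87) = 1.349e-05 M. For HA ⇌ H⁺ + A⁻, Ka = [H⁺][A⁻]/[HA] = [H⁺]² / ([HA]₀ − [H⁺]) = (1.349e-05)² / (0.385 − 1.349e-05) = 4.73e-10.

K_a = 4.73e-10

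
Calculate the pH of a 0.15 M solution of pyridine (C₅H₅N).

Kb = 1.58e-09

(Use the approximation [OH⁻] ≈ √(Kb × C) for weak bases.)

[OH⁻] = √(Kb × C) = √(1.58e-09 × 0.15) = 1.5395e-05. pOH = 4.81, pH = 14 - pOH

pH = 9.19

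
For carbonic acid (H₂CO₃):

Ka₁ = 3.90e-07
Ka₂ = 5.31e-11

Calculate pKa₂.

pKa₂ = -log(Ka₂) = -log(5.31e-11) = 10.27.

pK_{a2} = 10.27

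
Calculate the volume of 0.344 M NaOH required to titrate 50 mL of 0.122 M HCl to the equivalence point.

At equivalence: moles acid = moles base. moles HCl = 0.122 × 50/1000 = 0.0061 mol. V_base = moles / 0.344 × 1000 = 17.7 mL.

V_{base} = 17.7 mL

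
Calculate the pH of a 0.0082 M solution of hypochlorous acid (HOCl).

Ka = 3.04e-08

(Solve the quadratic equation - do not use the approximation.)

x² + Ka×x - Ka×C = 0. Using quadratic formula: [H⁺] = 1.5773e-05

pH = 4.80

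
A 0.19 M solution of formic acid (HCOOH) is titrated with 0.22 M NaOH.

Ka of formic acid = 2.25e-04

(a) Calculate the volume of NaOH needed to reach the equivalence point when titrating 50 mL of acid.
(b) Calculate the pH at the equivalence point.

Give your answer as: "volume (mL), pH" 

moles acid = 0.19 × 50/1000 = 0.0095 mol; V_base = moles/0.22 × 1000 = 43.2 mL. At equivalence only the conjugate base is present: [A⁻] = 0.0095/0.093 = 1.0195e-01 M. Kb = Kw/Ka = 4.44e-11; [OH⁻] = √(Kb × [A⁻]) = 2.1287e-06; pOH = 5.67; pH = 14 - pOH = 8.33.

V = 43.2 mL, pH = 8.33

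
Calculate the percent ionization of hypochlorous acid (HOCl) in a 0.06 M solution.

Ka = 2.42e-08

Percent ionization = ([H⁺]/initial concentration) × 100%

Using Ka equilibrium: x² + Ka×x - Ka×C = 0. Solving: [H⁺] = 3.8093e-05. Percent = (3.8093e-05/0.06) × 100

Percent ionization = 0.0635%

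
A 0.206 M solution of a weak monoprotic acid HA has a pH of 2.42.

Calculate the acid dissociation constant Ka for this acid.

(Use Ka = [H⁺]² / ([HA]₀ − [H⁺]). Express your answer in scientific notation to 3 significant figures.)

[H⁺] = 10^(−pH) = 10^(−2.42) = 3.802e-03 M. For HA ⇌ H⁺ + A⁻, Ka = [H⁺][A⁻]/[HA] = [H⁺]² / ([HA]₀ − [H⁺]) = (3.802e-03)² / (0.206 − 3.802e-03) = 7.15e-05.

K_a = 7.15e-05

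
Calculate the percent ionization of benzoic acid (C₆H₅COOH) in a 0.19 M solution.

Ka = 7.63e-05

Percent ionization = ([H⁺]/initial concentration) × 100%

Using Ka equilibrium: x² + Ka×x - Ka×C = 0. Solving: [H⁺] = 3.7695e-03. Percent = (3.7695e-03/0.19) × 100

Percent ionization = 1.98%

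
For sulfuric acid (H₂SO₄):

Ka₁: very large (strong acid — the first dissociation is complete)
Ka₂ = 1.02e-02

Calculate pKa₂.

pKa₂ = -log(Ka₂) = -log(1.02e-02) = 1.99.

pK_{a2} = 1.99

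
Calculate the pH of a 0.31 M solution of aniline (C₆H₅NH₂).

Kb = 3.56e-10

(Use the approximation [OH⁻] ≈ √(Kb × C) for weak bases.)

[OH⁻] = √(Kb × C) = √(3.56e-10 × 0.31) = 1.0505e-05. pOH = 4.98, pH = 14 - pOH

pH = 9.02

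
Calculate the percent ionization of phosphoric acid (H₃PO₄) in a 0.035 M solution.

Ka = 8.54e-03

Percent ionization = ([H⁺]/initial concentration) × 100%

Using Ka equilibrium: x² + Ka×x - Ka×C = 0. Solving: [H⁺] = 1.3538e-02. Percent = (1.3538e-02/0.035) × 100

Percent ionization = 38.7%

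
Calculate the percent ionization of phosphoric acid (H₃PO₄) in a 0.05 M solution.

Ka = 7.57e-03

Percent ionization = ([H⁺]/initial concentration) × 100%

Using Ka equilibrium: x² + Ka×x - Ka×C = 0. Solving: [H⁺] = 1.6035e-02. Percent = (1.6035e-02/0.05) × 100

Percent ionization = 32.1%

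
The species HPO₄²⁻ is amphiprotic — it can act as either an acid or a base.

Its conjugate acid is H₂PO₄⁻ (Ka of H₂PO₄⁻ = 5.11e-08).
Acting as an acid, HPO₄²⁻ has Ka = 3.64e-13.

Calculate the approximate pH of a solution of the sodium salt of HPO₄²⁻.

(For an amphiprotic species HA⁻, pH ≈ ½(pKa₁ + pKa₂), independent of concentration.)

pKa₁ = -log(5.11e-08) = 7.29; pKa₂ = -log(3.64e-13) = 12.44. For an amphiprotic species, pH ≈ ½(pKa₁ + pKa₂) = ½(7.29 + 12.44) = 9.87.

pH = 9.87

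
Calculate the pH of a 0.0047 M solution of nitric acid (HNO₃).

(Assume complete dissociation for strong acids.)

[H⁺] = 0.0047 M for strong acid. pH = -log[H⁺] = -log(0.0047)

pH = 2.33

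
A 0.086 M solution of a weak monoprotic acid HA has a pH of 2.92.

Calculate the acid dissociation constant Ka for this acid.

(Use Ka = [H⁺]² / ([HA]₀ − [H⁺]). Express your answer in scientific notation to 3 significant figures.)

[H⁺] = 10^(−pH) = 10^(−2.92) = 1.202e-03 M. For HA ⇌ H⁺ + A⁻, Ka = [H⁺][A⁻]/[HA] = [H⁺]² / ([HA]₀ − [H⁺]) = (1.202e-03)² / (0.086 − 1.202e-03) = 1.70e-05.

K_a = 1.70e-05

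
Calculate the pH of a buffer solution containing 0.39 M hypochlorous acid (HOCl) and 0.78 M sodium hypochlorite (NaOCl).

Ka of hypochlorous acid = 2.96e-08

pKa = -log(2.96e-08) = 7.53. pH = pKa + log([A⁻]/[HA]) = 7.53 + log(0.78/0.39)

pH = 7.83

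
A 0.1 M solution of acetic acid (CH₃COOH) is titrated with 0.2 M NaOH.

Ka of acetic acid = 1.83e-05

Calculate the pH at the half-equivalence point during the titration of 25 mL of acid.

At half-equivalence [HA] = [A⁻], so Henderson-Hasselbalch gives pH = pKa = -log(1.83e-05) = 4.74.

pH = pKa = 4.74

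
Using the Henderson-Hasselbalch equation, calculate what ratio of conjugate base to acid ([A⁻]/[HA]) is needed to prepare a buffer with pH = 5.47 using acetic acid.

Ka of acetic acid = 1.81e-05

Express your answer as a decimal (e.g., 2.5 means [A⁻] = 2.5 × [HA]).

pKa = -log(1.81e-05) = 4.7423. pH = pKa + log([A⁻]/[HA]), so log([A⁻]/[HA]) = pH − pKa = 5.47 − 4.7423 = 0.7277. [A⁻]/[HA] = 10^(0.7277) = 5.34

[A⁻]/[HA] = 5.34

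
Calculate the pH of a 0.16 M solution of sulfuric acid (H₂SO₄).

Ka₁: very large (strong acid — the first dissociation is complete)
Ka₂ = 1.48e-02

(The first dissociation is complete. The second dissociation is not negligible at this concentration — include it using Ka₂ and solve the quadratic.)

First dissociation is complete: [H⁺]₀ = [HSO₄⁻]₀ = C = 0.16 M. Second dissociation HSO₄⁻ ⇌ H⁺ + SO₄²⁻: let x = [SO₄²⁻]. Ka₂ = (C + x)·x / (C − x) = 1.48e-02 → x² + (C + Ka₂)·x − Ka₂·C = 0 → x² + 0.17480·x − 2.368e-03 = 0. x = (−0.17480 + √(0.17480² + 4 × 2.368e-03)) / 2 = 1.2634e-02 M. [H⁺] = C + x = 0.16 + 1.2634e-02 = 1.7263e-01 M. pH = -log(1.7263e-01) = 0.76.

pH = 0.76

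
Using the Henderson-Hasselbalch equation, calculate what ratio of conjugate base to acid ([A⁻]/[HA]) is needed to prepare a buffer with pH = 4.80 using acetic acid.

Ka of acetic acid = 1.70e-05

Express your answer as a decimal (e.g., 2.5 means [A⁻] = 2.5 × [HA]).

pKa = -log(1.70e-05) = 4.7696. pH = pKa + log([A⁻]/[HA]), so log([A⁻]/[HA]) = pH − pKa = 4.80 − 4.7696 = 0.0304. [A⁻]/[HA] = 10^(0.0304) = 1.07

[A⁻]/[HA] = 1.07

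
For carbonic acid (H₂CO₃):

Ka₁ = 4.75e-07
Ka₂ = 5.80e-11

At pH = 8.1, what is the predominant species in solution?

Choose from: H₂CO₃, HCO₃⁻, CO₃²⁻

pKa₁ = 6.32, pKa₂ = 10.24. For a polyprotic acid the predominant species crosses at each pKa: below pKa_n the protonated form dominates, above it the deprotonated form does. At pH = 8.1, the predominant species is HCO₃⁻.

HCO₃⁻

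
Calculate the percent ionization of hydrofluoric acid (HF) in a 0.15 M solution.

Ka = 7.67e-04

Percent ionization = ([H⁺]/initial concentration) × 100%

Using Ka equilibrium: x² + Ka×x - Ka×C = 0. Solving: [H⁺] = 1.0349e-02. Percent = (1.0349e-02/0.15) × 100

Percent ionization = 6.9%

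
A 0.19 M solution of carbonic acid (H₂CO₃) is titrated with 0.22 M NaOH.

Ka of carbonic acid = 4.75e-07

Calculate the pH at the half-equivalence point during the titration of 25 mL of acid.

At half-equivalence [HA] = [A⁻], so Henderson-Hasselbalch gives pH = pKa = -log(4.75e-07) = 6.32.

pH = pKa = 6.32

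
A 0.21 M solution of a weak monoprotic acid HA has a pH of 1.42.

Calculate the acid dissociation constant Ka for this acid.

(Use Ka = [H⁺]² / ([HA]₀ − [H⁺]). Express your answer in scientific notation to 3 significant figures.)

[H⁺] = 10^(−pH) = 10^(−1.42) = 3.802e-02 M. For HA ⇌ H⁺ + A⁻, Ka = [H⁺][A⁻]/[HA] = [H⁺]² / ([HA]₀ − [H⁺]) = (3.802e-02)² / (0.21 − 3.802e-02) = 8.40e-03.

K_a = 8.40e-03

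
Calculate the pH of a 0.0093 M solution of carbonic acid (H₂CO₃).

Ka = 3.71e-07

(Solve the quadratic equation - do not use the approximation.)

x² + Ka×x - Ka×C = 0. Using quadratic formula: [H⁺] = 5.8554e-05

pH = 4.23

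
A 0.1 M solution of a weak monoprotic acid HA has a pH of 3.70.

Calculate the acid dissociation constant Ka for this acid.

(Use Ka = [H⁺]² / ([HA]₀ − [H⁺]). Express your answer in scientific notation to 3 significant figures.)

[H⁺] = 10^(−pH) = 10^(−3.70) = 1.995e-04 M. For HA ⇌ H⁺ + A⁻, Ka = [H⁺][A⁻]/[HA] = [H⁺]² / ([HA]₀ − [H⁺]) = (1.995e-04)² / (0.1 − 1.995e-04) = 3.99e-07.

K_a = 3.99e-07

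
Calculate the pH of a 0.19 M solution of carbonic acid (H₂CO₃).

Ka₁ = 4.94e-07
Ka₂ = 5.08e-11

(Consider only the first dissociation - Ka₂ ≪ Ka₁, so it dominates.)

First dissociation dominates. From Ka₁ = [H⁺][HA⁻]/[H₂A], x² + Ka₁·x − Ka₁·C = 0 with C = 0.19 M and Ka₁ = 4.94e-07. Solving: [H⁺] = (−Ka₁ + √(Ka₁² + 4·Ka₁·C)) / 2 = 3.0612e-04 M. pH = -log(3.0612e-04) = 3.51.

pH = 3.51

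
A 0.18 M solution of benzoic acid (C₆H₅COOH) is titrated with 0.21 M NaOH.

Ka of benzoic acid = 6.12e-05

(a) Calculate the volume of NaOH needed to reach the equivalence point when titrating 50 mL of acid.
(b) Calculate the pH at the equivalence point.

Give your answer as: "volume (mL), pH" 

moles acid = 0.18 × 50/1000 = 0.009 mol; V_base = moles/0.21 × 1000 = 42.9 mL. At equivalence only the conjugate base is present: [A⁻] = 0.009/0.093 = 9.6923e-02 M. Kb = Kw/Ka = 1.63e-10; [OH⁻] = √(Kb × [A⁻]) = 3.9796e-06; pOH = 5.40; pH = 14 - pOH = 8.60.

V = 42.9 mL, pH = 8.60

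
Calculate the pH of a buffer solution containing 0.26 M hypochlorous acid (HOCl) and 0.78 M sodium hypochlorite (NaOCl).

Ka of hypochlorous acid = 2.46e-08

pKa = -log(2.46e-08) = 7.61. pH = pKa + log([A⁻]/[HA]) = 7.61 + log(0.78/0.26)

pH = 8.09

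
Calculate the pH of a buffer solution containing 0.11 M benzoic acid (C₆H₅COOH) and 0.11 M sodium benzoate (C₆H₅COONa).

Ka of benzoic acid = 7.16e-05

pKa = -log(7.16e-05) = 4.15. pH = pKa + log([A⁻]/[HA]) = 4.15 + log(0.11/0.11)

pH = 4.15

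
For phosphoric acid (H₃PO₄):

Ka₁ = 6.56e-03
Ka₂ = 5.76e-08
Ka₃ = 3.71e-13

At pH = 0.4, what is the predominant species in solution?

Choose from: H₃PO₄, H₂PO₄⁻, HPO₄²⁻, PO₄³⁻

pKa₁ = 2.18, pKa₂ = 7.24, pKa₃ = 12.43. For a polyprotic acid the predominant species crosses at each pKa: below pKa_n the protonated form dominates, above it the deprotonated form does. At pH = 0.4, the predominant species is H₃PO₄.

H₃PO₄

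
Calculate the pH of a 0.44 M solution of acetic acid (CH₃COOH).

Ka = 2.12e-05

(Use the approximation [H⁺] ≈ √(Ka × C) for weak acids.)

[H⁺] = √(Ka × C) = √(2.12e-05 × 0.44) = 3.0542e-03. pH = -log(3.0542e-03)

pH = 2.52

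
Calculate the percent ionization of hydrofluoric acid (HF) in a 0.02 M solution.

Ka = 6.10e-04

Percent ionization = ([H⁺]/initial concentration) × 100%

Using Ka equilibrium: x² + Ka×x - Ka×C = 0. Solving: [H⁺] = 3.2011e-03. Percent = (3.2011e-03/0.02) × 100

Percent ionization = 16%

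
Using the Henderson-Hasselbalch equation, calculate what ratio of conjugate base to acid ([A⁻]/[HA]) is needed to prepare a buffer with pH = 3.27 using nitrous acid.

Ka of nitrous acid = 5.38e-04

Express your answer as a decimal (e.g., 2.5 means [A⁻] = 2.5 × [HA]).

pKa = -log(5.38e-04) = 3.2692. pH = pKa + log([A⁻]/[HA]), so log([A⁻]/[HA]) = pH − pKa = 3.27 − 3.2692 = 0.0008. [A⁻]/[HA] = 10^(0.0008) = 1.00

[A⁻]/[HA] = 1.00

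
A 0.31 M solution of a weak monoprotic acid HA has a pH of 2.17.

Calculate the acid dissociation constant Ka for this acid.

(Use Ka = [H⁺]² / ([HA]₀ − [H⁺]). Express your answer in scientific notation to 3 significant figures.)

[H⁺] = 10^(−pH) = 10^(−2.17) = 6.761e-03 M. For HA ⇌ H⁺ + A⁻, Ka = [H⁺][A⁻]/[HA] = [H⁺]² / ([HA]₀ − [H⁺]) = (6.761e-03)² / (0.31 − 6.761e-03) = 1.51e-04.

K_a = 1.51e-04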